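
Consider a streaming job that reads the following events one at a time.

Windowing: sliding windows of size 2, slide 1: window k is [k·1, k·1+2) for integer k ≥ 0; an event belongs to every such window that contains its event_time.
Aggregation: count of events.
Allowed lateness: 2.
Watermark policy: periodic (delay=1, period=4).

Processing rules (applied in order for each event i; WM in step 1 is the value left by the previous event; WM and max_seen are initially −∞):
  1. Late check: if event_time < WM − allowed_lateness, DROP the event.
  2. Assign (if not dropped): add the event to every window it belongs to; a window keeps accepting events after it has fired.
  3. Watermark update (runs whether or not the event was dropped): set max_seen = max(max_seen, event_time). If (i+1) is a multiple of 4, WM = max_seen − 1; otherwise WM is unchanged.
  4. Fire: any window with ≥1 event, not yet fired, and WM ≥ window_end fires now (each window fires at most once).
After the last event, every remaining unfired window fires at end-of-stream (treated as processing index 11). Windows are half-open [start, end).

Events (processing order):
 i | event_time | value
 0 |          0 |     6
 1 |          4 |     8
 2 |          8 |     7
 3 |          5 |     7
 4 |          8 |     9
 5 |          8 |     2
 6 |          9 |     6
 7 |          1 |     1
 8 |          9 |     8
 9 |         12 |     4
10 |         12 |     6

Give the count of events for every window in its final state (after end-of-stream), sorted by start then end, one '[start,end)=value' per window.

i=0 t=0 v=6: → [0,2); WM=−∞
i=1 t=4 v=8: → [4,6),[3,5); WM=−∞
i=2 t=8 v=7: → [8,10),[7,9); WM=−∞
i=3 t=5 v=7: → [5,7),[4,6); WM=7; [0,2) fires=1 [3,5) fires=1 [4,6) fires=2 [5,7) fires=1
i=4 t=8 v=9: → [8,10),[7,9); WM=7
i=5 t=8 v=2: → [8,10),[7,9); WM=7
i=6 t=9 v=6: → [9,11),[8,10); WM=7
i=7 t=1 v=1: DROP (t<7-2); WM=8
i=8 t=9 v=8: → [9,11),[8,10); WM=8
i=9 t=12 v=4: → [12,14),[11,13); WM=8
i=10 t=12 v=6: → [12,14),[11,13); WM=8

[0,2)=1 [3,5)=1 [4,6)=2 [5,7)=1 [7,9)=3 [8,10)=5 [9,11)=2 [11,13)=2 [12,14)=2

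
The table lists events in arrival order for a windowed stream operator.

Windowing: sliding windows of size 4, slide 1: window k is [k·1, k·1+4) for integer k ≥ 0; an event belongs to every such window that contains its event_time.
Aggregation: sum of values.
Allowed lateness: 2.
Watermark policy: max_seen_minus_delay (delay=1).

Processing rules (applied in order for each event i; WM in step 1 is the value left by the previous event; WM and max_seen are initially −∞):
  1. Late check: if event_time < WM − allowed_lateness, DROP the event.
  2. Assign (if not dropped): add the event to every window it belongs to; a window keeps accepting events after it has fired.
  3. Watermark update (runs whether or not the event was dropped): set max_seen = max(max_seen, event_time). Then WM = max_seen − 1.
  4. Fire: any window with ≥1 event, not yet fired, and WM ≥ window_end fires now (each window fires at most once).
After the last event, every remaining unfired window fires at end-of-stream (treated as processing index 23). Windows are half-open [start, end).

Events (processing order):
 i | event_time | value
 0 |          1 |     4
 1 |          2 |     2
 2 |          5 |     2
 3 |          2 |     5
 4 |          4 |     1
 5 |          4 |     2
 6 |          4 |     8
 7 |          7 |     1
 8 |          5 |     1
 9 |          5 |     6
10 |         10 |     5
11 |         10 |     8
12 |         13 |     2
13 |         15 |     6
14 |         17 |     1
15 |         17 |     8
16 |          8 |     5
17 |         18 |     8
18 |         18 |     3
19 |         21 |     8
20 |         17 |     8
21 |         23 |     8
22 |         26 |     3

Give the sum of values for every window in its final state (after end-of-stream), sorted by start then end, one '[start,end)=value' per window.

[0,4)=11 [1,5)=22 [2,6)=27 [3,7)=20 [4,8)=21 [5,9)=10 [6,10)=1 [7,11)=14 [8,12)=13 [9,13)=13 [10,14)=15 [11,15)=2 [12,16)=8 [13,17)=8 [14,18)=15 [15,19)=26 [16,20)=20 [17,21)=20 [18,22)=19 [19,23)=8 [20,24)=16 [21,25)=16 [22,26)=8 [23,27)=11 [24,28)=3 [25,29)=3 [26,30)=3

i=0 t=1 v=4: → [1,5),[0,4); WM=0
i=1 t=2 v=2: → [2,6),[1,5),[0,4); WM=1
i=2 t=5 v=2: → [5,9),[4,8),[3,7),[2,6); WM=4; [0,4) fires=6
i=3 t=2 v=5: → [2,6),[1,5),[0,4); WM=4
i=4 t=4 v=1: → [4,8),[3,7),[2,6),[1,5); WM=4
i=5 t=4 v=2: → [4,8),[3,7),[2,6),[1,5); WM=4
i=6 t=4 v=8: → [4,8),[3,7),[2,6),[1,5); WM=4
i=7 t=7 v=1: → [7,11),[6,10),[5,9),[4,8); WM=6; [1,5) fires=22 [2,6) fires=20
i=8 t=5 v=1: → [5,9),[4,8),[3,7),[2,6); WM=6
i=9 t=5 v=6: → [5,9),[4,8),[3,7),[2,6); WM=6
i=10 t=10 v=5: → [10,14),[9,13),[8,12),[7,11); WM=9; [3,7) fires=20 [4,8) fires=21 [5,9) fires=10
i=11 t=10 v=8: → [10,14),[9,13),[8,12),[7,11); WM=9
i=12 t=13 v=2: → [13,17),[12,16),[11,15),[10,14); WM=12; [6,10) fires=1 [7,11) fires=14 [8,12) fires=13
i=13 t=15 v=6: → [15,19),[14,18),[13,17),[12,16); WM=14; [9,13) fires=13 [10,14) fires=15
i=14 t=17 v=1: → [17,21),[16,20),[15,19),[14,18); WM=16; [11,15) fires=2 [12,16) fires=8
i=15 t=17 v=8: → [17,21),[16,20),[15,19),[14,18); WM=16
i=16 t=8 v=5: DROP (t<16-2); WM=16
i=17 t=18 v=8: → [18,22),[17,21),[16,20),[15,19); WM=17; [13,17) fires=8
i=18 t=18 v=3: → [18,22),[17,21),[16,20),[15,19); WM=17
i=19 t=21 v=8: → [21,25),[20,24),[19,23),[18,22); WM=20; [14,18) fires=15 [15,19) fires=26 [16,20) fires=20
i=20 t=17 v=8: DROP (t<20-2); WM=20
i=21 t=23 v=8: → [23,27),[22,26),[21,25),[20,24); WM=22; [17,21) fires=20 [18,22) fires=19
i=22 t=26 v=3: → [26,30),[25,29),[24,28),[23,27); WM=25; [19,23) fires=8 [20,24) fires=16 [21,25) fires=16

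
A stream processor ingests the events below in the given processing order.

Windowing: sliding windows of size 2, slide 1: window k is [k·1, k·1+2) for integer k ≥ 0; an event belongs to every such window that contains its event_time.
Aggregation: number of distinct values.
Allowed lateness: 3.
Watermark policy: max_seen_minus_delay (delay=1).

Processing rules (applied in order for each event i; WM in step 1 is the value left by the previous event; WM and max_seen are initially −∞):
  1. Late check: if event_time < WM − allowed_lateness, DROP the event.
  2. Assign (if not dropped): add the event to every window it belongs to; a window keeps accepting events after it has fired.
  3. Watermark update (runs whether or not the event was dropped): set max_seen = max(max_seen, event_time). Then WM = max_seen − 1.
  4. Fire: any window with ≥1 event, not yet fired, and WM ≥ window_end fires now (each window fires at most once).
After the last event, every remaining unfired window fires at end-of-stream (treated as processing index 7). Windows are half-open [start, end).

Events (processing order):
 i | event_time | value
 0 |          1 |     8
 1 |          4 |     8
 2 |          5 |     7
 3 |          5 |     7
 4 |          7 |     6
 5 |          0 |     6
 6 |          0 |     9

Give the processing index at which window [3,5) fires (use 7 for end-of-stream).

i=0 t=1 v=8: → [1,3),[0,2); WM=0
i=1 t=4 v=8: → [4,6),[3,5); WM=3; [0,2) fires=1 [1,3) fires=1
i=2 t=5 v=7: → [5,7),[4,6); WM=4
i=3 t=5 v=7: → [5,7),[4,6); WM=4
i=4 t=7 v=6: → [7,9),[6,8); WM=6; [3,5) fires=1 [4,6) fires=2
i=5 t=0 v=6: DROP (t<6-3); WM=6
i=6 t=0 v=9: DROP (t<6-3); WM=6

4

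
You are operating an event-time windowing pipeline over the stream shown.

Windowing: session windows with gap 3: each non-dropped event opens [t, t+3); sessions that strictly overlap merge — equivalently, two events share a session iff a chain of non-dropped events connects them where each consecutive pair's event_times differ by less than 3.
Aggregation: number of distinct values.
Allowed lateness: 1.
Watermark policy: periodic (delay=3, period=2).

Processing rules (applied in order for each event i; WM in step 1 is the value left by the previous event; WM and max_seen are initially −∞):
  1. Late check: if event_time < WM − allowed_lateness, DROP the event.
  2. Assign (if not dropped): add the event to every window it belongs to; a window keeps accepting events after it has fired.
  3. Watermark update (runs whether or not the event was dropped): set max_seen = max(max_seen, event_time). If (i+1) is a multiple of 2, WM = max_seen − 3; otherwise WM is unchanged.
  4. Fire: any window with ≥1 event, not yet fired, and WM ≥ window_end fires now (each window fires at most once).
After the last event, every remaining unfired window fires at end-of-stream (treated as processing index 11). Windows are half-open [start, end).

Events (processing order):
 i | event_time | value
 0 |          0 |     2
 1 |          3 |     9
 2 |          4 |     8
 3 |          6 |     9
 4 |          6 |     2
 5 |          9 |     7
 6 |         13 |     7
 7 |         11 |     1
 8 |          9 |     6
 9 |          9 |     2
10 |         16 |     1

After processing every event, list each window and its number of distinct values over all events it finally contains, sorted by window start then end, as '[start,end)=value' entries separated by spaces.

[0,3)=1 [3,9)=3 [9,16)=4 [16,19)=1

i=0 t=0 v=2: → [0,3); WM=−∞
i=1 t=3 v=9: → [3,6); WM=0
i=2 t=4 v=8: → [3,7); WM=0
i=3 t=6 v=9: → [3,9); WM=3
i=4 t=6 v=2: → [3,9); WM=3
i=5 t=9 v=7: → [9,12); WM=6
i=6 t=13 v=7: → [13,16); WM=6
i=7 t=11 v=1: → [9,16); WM=10
i=8 t=9 v=6: → [9,16); WM=10
i=9 t=9 v=2: → [9,16); WM=10
i=10 t=16 v=1: → [16,19); WM=10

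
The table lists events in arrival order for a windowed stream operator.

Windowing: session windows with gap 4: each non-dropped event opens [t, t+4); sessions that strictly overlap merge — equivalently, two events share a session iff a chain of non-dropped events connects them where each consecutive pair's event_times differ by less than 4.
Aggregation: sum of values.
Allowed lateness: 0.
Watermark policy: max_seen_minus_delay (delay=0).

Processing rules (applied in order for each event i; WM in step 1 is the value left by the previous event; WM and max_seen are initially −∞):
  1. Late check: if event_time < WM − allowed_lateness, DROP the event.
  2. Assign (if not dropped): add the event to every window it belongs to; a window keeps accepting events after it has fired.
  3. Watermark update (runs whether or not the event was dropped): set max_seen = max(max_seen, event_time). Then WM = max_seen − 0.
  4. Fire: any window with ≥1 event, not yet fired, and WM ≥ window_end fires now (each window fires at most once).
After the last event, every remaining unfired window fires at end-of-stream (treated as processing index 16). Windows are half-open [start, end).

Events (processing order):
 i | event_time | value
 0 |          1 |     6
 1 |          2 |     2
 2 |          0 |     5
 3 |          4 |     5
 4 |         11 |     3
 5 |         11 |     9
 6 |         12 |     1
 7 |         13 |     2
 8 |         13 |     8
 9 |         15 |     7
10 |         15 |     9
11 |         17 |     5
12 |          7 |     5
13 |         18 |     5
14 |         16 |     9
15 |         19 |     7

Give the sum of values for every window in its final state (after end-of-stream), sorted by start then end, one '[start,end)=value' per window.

i=0 t=1 v=6: → [1,5); WM=1
i=1 t=2 v=2: → [1,6); WM=2
i=2 t=0 v=5: DROP (t<2-0); WM=2
i=3 t=4 v=5: → [1,8); WM=4
i=4 t=11 v=3: → [11,15); WM=11
i=5 t=11 v=9: → [11,15); WM=11
i=6 t=12 v=1: → [11,16); WM=12
i=7 t=13 v=2: → [11,17); WM=13
i=8 t=13 v=8: → [11,17); WM=13
i=9 t=15 v=7: → [11,19); WM=15
i=10 t=15 v=9: → [11,19); WM=15
i=11 t=17 v=5: → [11,21); WM=17
i=12 t=7 v=5: DROP (t<17-0); WM=17
i=13 t=18 v=5: → [11,22); WM=18
i=14 t=16 v=9: DROP (t<18-0); WM=18
i=15 t=19 v=7: → [11,23); WM=19

[1,8)=13 [11,23)=56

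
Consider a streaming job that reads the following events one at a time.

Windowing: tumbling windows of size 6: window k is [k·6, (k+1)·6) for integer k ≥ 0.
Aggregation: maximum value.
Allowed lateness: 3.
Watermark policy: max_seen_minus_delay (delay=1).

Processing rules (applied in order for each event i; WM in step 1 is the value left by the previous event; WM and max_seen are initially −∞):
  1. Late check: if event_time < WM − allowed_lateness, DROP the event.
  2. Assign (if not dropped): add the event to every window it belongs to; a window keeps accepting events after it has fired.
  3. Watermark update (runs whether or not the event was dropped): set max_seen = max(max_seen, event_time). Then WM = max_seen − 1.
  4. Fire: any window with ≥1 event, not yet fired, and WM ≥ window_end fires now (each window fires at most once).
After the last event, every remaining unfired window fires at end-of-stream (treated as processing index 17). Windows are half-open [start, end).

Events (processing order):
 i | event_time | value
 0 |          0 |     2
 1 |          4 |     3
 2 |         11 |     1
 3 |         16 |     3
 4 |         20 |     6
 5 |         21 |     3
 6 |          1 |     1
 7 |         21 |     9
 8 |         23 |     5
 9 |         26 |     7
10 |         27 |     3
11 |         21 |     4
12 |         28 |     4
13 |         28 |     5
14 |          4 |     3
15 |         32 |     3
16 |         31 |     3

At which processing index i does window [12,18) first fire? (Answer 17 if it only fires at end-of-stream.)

4

i=0 t=0 v=2: → [0,6); WM=-1
i=1 t=4 v=3: → [0,6); WM=3
i=2 t=11 v=1: → [6,12); WM=10; [0,6) fires=3
i=3 t=16 v=3: → [12,18); WM=15; [6,12) fires=1
i=4 t=20 v=6: → [18,24); WM=19; [12,18) fires=3
i=5 t=21 v=3: → [18,24); WM=20
i=6 t=1 v=1: DROP (t<20-3); WM=20
i=7 t=21 v=9: → [18,24); WM=20
i=8 t=23 v=5: → [18,24); WM=22
i=9 t=26 v=7: → [24,30); WM=25; [18,24) fires=9
i=10 t=27 v=3: → [24,30); WM=26
i=11 t=21 v=4: DROP (t<26-3); WM=26
i=12 t=28 v=4: → [24,30); WM=27
i=13 t=28 v=5: → [24,30); WM=27
i=14 t=4 v=3: DROP (t<27-3); WM=27
i=15 t=32 v=3: → [30,36); WM=31; [24,30) fires=7
i=16 t=31 v=3: → [30,36); WM=31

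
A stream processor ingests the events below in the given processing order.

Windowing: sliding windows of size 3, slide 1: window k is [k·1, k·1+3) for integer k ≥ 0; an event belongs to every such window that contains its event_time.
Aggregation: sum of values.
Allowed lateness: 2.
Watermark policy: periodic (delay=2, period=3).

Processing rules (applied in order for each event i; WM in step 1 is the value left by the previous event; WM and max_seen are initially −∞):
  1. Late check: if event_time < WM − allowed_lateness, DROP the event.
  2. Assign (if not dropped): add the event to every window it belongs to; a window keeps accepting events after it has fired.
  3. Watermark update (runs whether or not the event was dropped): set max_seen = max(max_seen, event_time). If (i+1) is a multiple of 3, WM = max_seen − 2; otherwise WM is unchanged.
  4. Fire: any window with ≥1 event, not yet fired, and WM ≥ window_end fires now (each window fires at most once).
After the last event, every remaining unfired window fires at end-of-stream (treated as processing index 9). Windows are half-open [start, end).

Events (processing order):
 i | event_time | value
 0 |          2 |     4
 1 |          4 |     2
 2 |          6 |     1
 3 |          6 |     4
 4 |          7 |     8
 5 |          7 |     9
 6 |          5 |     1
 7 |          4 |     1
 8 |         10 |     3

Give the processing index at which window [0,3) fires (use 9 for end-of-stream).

i=0 t=2 v=4: → [2,5),[1,4),[0,3); WM=−∞
i=1 t=4 v=2: → [4,7),[3,6),[2,5); WM=−∞
i=2 t=6 v=1: → [6,9),[5,8),[4,7); WM=4; [0,3) fires=4 [1,4) fires=4
i=3 t=6 v=4: → [6,9),[5,8),[4,7); WM=4
i=4 t=7 v=8: → [7,10),[6,9),[5,8); WM=4
i=5 t=7 v=9: → [7,10),[6,9),[5,8); WM=5; [2,5) fires=6
i=6 t=5 v=1: → [5,8),[4,7),[3,6); WM=5
i=7 t=4 v=1: → [4,7),[3,6),[2,5); WM=5
i=8 t=10 v=3: → [10,13),[9,12),[8,11); WM=8; [3,6) fires=4 [4,7) fires=9 [5,8) fires=23

2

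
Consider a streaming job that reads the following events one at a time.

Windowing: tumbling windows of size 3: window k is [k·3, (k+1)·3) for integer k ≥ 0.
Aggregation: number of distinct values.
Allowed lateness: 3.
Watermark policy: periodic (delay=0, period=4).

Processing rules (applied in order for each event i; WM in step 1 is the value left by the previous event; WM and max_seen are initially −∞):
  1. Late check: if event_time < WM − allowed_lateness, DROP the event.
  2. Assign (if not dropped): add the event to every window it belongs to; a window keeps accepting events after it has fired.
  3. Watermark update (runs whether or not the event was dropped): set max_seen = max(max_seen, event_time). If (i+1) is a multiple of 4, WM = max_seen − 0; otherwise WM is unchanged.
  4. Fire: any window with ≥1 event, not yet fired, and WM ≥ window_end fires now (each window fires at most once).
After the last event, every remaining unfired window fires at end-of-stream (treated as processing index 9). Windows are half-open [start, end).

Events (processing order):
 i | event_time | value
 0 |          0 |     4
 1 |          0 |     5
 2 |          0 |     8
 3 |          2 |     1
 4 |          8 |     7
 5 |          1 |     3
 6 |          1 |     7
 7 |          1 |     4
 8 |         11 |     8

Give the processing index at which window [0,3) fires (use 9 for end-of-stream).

i=0 t=0 v=4: → [0,3); WM=−∞
i=1 t=0 v=5: → [0,3); WM=−∞
i=2 t=0 v=8: → [0,3); WM=−∞
i=3 t=2 v=1: → [0,3); WM=2
i=4 t=8 v=7: → [6,9); WM=2
i=5 t=1 v=3: → [0,3); WM=2
i=6 t=1 v=7: → [0,3); WM=2
i=7 t=1 v=4: → [0,3); WM=8; [0,3) fires=6
i=8 t=11 v=8: → [9,12); WM=8

7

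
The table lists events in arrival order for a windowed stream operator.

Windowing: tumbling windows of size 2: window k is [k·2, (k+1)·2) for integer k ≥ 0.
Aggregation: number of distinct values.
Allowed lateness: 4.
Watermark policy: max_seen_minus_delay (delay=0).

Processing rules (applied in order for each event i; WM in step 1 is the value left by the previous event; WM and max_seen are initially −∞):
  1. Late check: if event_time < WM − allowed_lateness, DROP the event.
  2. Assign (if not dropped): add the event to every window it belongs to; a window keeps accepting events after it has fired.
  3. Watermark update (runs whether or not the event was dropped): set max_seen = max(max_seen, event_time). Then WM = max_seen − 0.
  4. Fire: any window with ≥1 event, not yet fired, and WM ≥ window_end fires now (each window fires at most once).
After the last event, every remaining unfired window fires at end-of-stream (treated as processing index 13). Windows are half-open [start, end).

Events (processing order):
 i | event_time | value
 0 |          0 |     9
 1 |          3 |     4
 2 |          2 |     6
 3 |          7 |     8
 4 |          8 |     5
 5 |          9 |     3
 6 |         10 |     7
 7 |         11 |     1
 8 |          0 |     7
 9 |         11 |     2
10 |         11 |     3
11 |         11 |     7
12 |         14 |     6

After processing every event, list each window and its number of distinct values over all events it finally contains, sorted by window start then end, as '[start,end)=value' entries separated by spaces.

i=0 t=0 v=9: → [0,2); WM=0
i=1 t=3 v=4: → [2,4); WM=3; [0,2) fires=1
i=2 t=2 v=6: → [2,4); WM=3
i=3 t=7 v=8: → [6,8); WM=7; [2,4) fires=2
i=4 t=8 v=5: → [8,10); WM=8; [6,8) fires=1
i=5 t=9 v=3: → [8,10); WM=9
i=6 t=10 v=7: → [10,12); WM=10; [8,10) fires=2
i=7 t=11 v=1: → [10,12); WM=11
i=8 t=0 v=7: DROP (t<11-4); WM=11
i=9 t=11 v=2: → [10,12); WM=11
i=10 t=11 v=3: → [10,12); WM=11
i=11 t=11 v=7: → [10,12); WM=11
i=12 t=14 v=6: → [14,16); WM=14; [10,12) fires=4

[0,2)=1 [2,4)=2 [6,8)=1 [8,10)=2 [10,12)=4 [14,16)=1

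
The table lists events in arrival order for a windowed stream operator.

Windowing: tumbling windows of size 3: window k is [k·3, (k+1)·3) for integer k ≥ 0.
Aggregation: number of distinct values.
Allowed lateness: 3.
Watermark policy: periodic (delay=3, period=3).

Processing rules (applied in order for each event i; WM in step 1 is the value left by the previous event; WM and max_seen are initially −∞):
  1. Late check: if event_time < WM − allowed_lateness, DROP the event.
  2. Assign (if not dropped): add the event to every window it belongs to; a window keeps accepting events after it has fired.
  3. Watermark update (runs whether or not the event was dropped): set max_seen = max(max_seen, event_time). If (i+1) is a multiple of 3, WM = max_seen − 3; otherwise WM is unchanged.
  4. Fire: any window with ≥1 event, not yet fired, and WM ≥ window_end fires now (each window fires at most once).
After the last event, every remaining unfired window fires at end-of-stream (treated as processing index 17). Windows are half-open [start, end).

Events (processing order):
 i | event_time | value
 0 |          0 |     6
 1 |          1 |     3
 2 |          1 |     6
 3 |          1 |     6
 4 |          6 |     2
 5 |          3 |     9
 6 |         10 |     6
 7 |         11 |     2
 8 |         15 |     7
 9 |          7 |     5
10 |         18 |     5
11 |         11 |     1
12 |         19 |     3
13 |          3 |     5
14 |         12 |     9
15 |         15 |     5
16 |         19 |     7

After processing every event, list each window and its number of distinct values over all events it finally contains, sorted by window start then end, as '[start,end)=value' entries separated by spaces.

i=0 t=0 v=6: → [0,3); WM=−∞
i=1 t=1 v=3: → [0,3); WM=−∞
i=2 t=1 v=6: → [0,3); WM=-2
i=3 t=1 v=6: → [0,3); WM=-2
i=4 t=6 v=2: → [6,9); WM=-2
i=5 t=3 v=9: → [3,6); WM=3; [0,3) fires=2
i=6 t=10 v=6: → [9,12); WM=3
i=7 t=11 v=2: → [9,12); WM=3
i=8 t=15 v=7: → [15,18); WM=12; [3,6) fires=1 [6,9) fires=1 [9,12) fires=2
i=9 t=7 v=5: DROP (t<12-3); WM=12
i=10 t=18 v=5: → [18,21); WM=12
i=11 t=11 v=1: → [9,12); WM=15
i=12 t=19 v=3: → [18,21); WM=15
i=13 t=3 v=5: DROP (t<15-3); WM=15
i=14 t=12 v=9: → [12,15); WM=16; [12,15) fires=1
i=15 t=15 v=5: → [15,18); WM=16
i=16 t=19 v=7: → [18,21); WM=16

[0,3)=2 [3,6)=1 [6,9)=1 [9,12)=3 [12,15)=1 [15,18)=2 [18,21)=3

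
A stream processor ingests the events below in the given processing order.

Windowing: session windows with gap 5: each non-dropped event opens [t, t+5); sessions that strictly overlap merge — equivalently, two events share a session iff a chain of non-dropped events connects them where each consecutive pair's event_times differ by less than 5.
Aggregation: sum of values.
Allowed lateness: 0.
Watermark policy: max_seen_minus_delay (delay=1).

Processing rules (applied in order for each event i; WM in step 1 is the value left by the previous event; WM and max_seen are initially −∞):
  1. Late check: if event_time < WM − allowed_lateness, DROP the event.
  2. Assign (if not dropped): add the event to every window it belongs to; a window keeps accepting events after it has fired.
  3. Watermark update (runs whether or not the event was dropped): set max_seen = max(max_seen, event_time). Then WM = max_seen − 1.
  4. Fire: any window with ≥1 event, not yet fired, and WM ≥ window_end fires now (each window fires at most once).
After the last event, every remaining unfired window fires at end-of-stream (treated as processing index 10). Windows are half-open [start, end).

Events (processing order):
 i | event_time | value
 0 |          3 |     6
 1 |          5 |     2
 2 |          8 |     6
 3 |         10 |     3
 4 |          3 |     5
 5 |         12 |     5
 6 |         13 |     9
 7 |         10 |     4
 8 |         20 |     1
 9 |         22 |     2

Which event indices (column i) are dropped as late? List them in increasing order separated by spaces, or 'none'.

i=0 t=3 v=6: → [3,8); WM=2
i=1 t=5 v=2: → [3,10); WM=4
i=2 t=8 v=6: → [3,13); WM=7
i=3 t=10 v=3: → [3,15); WM=9
i=4 t=3 v=5: DROP (t<9-0); WM=9
i=5 t=12 v=5: → [3,17); WM=11
i=6 t=13 v=9: → [3,18); WM=12
i=7 t=10 v=4: DROP (t<12-0); WM=12
i=8 t=20 v=1: → [20,25); WM=19
i=9 t=22 v=2: → [20,27); WM=21

4 7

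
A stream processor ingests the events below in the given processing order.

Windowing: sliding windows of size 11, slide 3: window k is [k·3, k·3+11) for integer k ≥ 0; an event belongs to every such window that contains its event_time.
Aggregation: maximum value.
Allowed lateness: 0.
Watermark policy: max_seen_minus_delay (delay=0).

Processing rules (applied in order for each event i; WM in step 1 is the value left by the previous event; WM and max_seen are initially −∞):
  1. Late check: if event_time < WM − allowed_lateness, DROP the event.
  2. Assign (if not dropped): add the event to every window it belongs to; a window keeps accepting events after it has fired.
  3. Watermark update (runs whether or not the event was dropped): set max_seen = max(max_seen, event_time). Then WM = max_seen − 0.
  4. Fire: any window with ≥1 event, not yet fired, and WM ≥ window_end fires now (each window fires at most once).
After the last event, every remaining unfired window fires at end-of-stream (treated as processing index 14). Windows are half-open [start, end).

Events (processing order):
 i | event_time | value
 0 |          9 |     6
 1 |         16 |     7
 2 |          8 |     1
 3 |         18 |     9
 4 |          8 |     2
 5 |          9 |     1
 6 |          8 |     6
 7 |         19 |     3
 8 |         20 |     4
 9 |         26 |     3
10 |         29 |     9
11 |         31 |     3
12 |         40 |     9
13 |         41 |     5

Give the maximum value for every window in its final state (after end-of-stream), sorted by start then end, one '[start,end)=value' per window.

i=0 t=9 v=6: → [9,20),[6,17),[3,14),[0,11); WM=9
i=1 t=16 v=7: → [15,26),[12,23),[9,20),[6,17); WM=16; [0,11) fires=6 [3,14) fires=6
i=2 t=8 v=1: DROP (t<16-0); WM=16
i=3 t=18 v=9: → [18,29),[15,26),[12,23),[9,20); WM=18; [6,17) fires=7
i=4 t=8 v=2: DROP (t<18-0); WM=18
i=5 t=9 v=1: DROP (t<18-0); WM=18
i=6 t=8 v=6: DROP (t<18-0); WM=18
i=7 t=19 v=3: → [18,29),[15,26),[12,23),[9,20); WM=19
i=8 t=20 v=4: → [18,29),[15,26),[12,23); WM=20; [9,20) fires=9
i=9 t=26 v=3: → [24,35),[21,32),[18,29); WM=26; [12,23) fires=9 [15,26) fires=9
i=10 t=29 v=9: → [27,38),[24,35),[21,32); WM=29; [18,29) fires=9
i=11 t=31 v=3: → [30,41),[27,38),[24,35),[21,32); WM=31
i=12 t=40 v=9: → [39,50),[36,47),[33,44),[30,41); WM=40; [21,32) fires=9 [24,35) fires=9 [27,38) fires=9
i=13 t=41 v=5: → [39,50),[36,47),[33,44); WM=41; [30,41) fires=9

[0,11)=6 [3,14)=6 [6,17)=7 [9,20)=9 [12,23)=9 [15,26)=9 [18,29)=9 [21,32)=9 [24,35)=9 [27,38)=9 [30,41)=9 [33,44)=9 [36,47)=9 [39,50)=9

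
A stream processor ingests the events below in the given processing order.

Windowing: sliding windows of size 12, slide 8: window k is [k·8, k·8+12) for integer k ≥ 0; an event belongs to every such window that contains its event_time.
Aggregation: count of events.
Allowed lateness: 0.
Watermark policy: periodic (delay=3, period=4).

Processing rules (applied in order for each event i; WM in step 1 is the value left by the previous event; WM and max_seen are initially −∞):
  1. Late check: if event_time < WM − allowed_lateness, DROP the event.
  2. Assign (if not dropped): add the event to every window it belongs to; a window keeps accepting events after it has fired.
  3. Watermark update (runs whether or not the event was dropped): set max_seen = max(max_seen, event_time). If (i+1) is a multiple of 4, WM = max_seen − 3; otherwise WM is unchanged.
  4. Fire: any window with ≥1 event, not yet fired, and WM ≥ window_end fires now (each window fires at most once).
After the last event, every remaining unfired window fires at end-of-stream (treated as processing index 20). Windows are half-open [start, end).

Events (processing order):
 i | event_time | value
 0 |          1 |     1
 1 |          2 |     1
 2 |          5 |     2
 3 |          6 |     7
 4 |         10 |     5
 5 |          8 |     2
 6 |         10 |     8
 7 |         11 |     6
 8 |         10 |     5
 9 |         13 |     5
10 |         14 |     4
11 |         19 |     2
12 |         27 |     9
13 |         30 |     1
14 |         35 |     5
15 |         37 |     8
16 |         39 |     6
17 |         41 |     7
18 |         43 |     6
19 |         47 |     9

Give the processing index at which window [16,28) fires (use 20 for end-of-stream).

i=0 t=1 v=1: → [0,12); WM=−∞
i=1 t=2 v=1: → [0,12); WM=−∞
i=2 t=5 v=2: → [0,12); WM=−∞
i=3 t=6 v=7: → [0,12); WM=3
i=4 t=10 v=5: → [8,20),[0,12); WM=3
i=5 t=8 v=2: → [8,20),[0,12); WM=3
i=6 t=10 v=8: → [8,20),[0,12); WM=3
i=7 t=11 v=6: → [8,20),[0,12); WM=8
i=8 t=10 v=5: → [8,20),[0,12); WM=8
i=9 t=13 v=5: → [8,20); WM=8
i=10 t=14 v=4: → [8,20); WM=8
i=11 t=19 v=2: → [16,28),[8,20); WM=16; [0,12) fires=9
i=12 t=27 v=9: → [24,36),[16,28); WM=16
i=13 t=30 v=1: → [24,36); WM=16
i=14 t=35 v=5: → [32,44),[24,36); WM=16
i=15 t=37 v=8: → [32,44); WM=34; [8,20) fires=8 [16,28) fires=2
i=16 t=39 v=6: → [32,44); WM=34
i=17 t=41 v=7: → [40,52),[32,44); WM=34
i=18 t=43 v=6: → [40,52),[32,44); WM=34
i=19 t=47 v=9: → [40,52); WM=44; [24,36) fires=3 [32,44) fires=5

15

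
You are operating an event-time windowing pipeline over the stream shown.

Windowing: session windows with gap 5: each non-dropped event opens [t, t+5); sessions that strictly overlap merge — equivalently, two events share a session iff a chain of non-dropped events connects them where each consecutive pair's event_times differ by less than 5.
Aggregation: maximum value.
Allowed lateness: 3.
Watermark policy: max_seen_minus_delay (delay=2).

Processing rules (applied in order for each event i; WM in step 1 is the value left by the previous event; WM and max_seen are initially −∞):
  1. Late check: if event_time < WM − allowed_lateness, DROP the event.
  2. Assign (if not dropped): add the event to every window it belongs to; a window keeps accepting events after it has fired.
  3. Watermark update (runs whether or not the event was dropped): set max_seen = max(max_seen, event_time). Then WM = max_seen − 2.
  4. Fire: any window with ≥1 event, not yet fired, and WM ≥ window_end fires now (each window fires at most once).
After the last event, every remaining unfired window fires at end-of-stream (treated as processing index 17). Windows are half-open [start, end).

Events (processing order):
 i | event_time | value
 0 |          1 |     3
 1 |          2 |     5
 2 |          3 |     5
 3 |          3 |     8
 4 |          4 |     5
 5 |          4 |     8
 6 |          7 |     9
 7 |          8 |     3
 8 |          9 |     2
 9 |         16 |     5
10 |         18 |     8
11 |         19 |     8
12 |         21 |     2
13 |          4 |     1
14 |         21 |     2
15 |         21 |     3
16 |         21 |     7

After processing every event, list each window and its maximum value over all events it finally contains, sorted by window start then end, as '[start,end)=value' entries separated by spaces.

[1,14)=9 [16,26)=8

i=0 t=1 v=3: → [1,6); WM=-1
i=1 t=2 v=5: → [1,7); WM=0
i=2 t=3 v=5: → [1,8); WM=1
i=3 t=3 v=8: → [1,8); WM=1
i=4 t=4 v=5: → [1,9); WM=2
i=5 t=4 v=8: → [1,9); WM=2
i=6 t=7 v=9: → [1,12); WM=5
i=7 t=8 v=3: → [1,13); WM=6
i=8 t=9 v=2: → [1,14); WM=7
i=9 t=16 v=5: → [16,21); WM=14
i=10 t=18 v=8: → [16,23); WM=16
i=11 t=19 v=8: → [16,24); WM=17
i=12 t=21 v=2: → [16,26); WM=19
i=13 t=4 v=1: DROP (t<19-3); WM=19
i=14 t=21 v=2: → [16,26); WM=19
i=15 t=21 v=3: → [16,26); WM=19
i=16 t=21 v=7: → [16,26); WM=19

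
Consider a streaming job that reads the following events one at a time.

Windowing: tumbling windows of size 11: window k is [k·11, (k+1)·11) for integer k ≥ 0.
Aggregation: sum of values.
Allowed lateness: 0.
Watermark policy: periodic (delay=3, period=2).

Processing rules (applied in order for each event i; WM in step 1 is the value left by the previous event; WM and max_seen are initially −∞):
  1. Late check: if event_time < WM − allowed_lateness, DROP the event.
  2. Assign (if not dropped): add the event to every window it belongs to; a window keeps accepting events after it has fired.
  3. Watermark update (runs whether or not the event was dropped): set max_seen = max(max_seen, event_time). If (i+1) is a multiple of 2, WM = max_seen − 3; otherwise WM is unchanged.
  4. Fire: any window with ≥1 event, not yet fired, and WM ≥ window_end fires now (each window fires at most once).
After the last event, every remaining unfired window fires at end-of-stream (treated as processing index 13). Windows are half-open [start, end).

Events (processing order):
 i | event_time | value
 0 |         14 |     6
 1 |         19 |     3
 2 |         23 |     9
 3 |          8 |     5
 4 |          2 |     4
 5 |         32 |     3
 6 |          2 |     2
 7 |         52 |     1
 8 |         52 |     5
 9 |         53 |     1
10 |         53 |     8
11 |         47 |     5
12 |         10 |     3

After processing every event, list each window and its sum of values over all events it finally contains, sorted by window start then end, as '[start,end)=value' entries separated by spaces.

[11,22)=9 [22,33)=12 [44,55)=15

i=0 t=14 v=6: → [11,22); WM=−∞
i=1 t=19 v=3: → [11,22); WM=16
i=2 t=23 v=9: → [22,33); WM=16
i=3 t=8 v=5: DROP (t<16-0); WM=20
i=4 t=2 v=4: DROP (t<20-0); WM=20
i=5 t=32 v=3: → [22,33); WM=29; [11,22) fires=9
i=6 t=2 v=2: DROP (t<29-0); WM=29
i=7 t=52 v=1: → [44,55); WM=49; [22,33) fires=12
i=8 t=52 v=5: → [44,55); WM=49
i=9 t=53 v=1: → [44,55); WM=50
i=10 t=53 v=8: → [44,55); WM=50
i=11 t=47 v=5: DROP (t<50-0); WM=50
i=12 t=10 v=3: DROP (t<50-0); WM=50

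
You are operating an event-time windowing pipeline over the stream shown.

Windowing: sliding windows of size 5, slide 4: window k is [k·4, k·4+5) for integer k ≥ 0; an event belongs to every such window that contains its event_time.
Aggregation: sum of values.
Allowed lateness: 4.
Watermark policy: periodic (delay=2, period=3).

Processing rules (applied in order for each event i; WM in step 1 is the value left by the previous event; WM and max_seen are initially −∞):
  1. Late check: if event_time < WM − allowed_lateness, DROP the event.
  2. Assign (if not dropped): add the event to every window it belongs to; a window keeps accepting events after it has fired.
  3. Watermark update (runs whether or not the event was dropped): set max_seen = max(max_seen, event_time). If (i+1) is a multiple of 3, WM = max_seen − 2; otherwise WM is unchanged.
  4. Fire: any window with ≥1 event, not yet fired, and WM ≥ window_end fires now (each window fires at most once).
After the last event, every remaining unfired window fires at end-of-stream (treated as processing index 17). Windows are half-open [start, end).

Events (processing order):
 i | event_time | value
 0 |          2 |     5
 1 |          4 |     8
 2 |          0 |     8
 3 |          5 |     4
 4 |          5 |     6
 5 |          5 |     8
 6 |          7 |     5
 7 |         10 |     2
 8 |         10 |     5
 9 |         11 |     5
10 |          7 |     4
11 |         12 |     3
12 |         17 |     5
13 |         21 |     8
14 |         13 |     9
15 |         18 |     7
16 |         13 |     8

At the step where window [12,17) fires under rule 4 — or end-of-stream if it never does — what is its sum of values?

12

i=0 t=2 v=5: → [0,5); WM=−∞
i=1 t=4 v=8: → [4,9),[0,5); WM=−∞
i=2 t=0 v=8: → [0,5); WM=2
i=3 t=5 v=4: → [4,9); WM=2
i=4 t=5 v=6: → [4,9); WM=2
i=5 t=5 v=8: → [4,9); WM=3
i=6 t=7 v=5: → [4,9); WM=3
i=7 t=10 v=2: → [8,13); WM=3
i=8 t=10 v=5: → [8,13); WM=8; [0,5) fires=21
i=9 t=11 v=5: → [8,13); WM=8
i=10 t=7 v=4: → [4,9); WM=8
i=11 t=12 v=3: → [12,17),[8,13); WM=10; [4,9) fires=35
i=12 t=17 v=5: → [16,21); WM=10
i=13 t=21 v=8: → [20,25); WM=10
i=14 t=13 v=9: → [12,17); WM=19; [8,13) fires=15 [12,17) fires=12
i=15 t=18 v=7: → [16,21); WM=19
i=16 t=13 v=8: DROP (t<19-4); WM=19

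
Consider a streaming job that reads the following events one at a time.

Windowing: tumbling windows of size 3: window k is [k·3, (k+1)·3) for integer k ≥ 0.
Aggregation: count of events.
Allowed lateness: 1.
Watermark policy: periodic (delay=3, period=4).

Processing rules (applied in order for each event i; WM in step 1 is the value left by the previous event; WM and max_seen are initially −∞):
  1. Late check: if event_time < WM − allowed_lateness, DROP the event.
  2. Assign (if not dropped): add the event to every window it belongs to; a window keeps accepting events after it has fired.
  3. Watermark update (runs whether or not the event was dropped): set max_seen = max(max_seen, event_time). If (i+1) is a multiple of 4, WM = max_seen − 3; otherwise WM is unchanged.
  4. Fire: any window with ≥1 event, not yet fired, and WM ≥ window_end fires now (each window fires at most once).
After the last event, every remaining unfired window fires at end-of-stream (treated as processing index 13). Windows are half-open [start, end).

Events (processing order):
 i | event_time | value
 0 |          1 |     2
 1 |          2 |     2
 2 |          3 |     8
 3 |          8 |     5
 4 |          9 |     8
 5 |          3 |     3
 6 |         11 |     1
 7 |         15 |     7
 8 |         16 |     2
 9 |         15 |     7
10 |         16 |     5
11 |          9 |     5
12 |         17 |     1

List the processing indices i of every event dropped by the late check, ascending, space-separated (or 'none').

i=0 t=1 v=2: → [0,3); WM=−∞
i=1 t=2 v=2: → [0,3); WM=−∞
i=2 t=3 v=8: → [3,6); WM=−∞
i=3 t=8 v=5: → [6,9); WM=5; [0,3) fires=2
i=4 t=9 v=8: → [9,12); WM=5
i=5 t=3 v=3: DROP (t<5-1); WM=5
i=6 t=11 v=1: → [9,12); WM=5
i=7 t=15 v=7: → [15,18); WM=12; [3,6) fires=1 [6,9) fires=1 [9,12) fires=2
i=8 t=16 v=2: → [15,18); WM=12
i=9 t=15 v=7: → [15,18); WM=12
i=10 t=16 v=5: → [15,18); WM=12
i=11 t=9 v=5: DROP (t<12-1); WM=13
i=12 t=17 v=1: → [15,18); WM=13

5 11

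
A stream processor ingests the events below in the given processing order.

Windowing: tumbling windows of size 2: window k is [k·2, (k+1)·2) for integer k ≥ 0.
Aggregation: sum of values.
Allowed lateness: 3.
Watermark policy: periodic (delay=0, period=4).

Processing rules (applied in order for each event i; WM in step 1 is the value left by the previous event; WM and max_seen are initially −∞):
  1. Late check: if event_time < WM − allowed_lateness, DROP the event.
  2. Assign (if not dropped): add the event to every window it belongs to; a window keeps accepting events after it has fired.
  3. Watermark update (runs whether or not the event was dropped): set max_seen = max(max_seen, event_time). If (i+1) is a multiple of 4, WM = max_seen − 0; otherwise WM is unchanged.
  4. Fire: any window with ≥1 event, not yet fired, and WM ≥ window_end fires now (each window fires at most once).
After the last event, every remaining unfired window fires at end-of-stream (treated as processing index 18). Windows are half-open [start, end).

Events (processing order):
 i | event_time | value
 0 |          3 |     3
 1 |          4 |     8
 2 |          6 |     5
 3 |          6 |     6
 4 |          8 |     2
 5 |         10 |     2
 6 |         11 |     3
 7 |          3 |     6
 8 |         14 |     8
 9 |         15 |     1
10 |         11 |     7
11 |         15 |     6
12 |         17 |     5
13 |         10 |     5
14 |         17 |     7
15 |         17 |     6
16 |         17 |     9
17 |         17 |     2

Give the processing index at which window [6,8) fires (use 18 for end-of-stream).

7

i=0 t=3 v=3: → [2,4); WM=−∞
i=1 t=4 v=8: → [4,6); WM=−∞
i=2 t=6 v=5: → [6,8); WM=−∞
i=3 t=6 v=6: → [6,8); WM=6; [2,4) fires=3 [4,6) fires=8
i=4 t=8 v=2: → [8,10); WM=6
i=5 t=10 v=2: → [10,12); WM=6
i=6 t=11 v=3: → [10,12); WM=6
i=7 t=3 v=6: → [2,4); WM=11; [6,8) fires=11 [8,10) fires=2
i=8 t=14 v=8: → [14,16); WM=11
i=9 t=15 v=1: → [14,16); WM=11
i=10 t=11 v=7: → [10,12); WM=11
i=11 t=15 v=6: → [14,16); WM=15; [10,12) fires=12
i=12 t=17 v=5: → [16,18); WM=15
i=13 t=10 v=5: DROP (t<15-3); WM=15
i=14 t=17 v=7: → [16,18); WM=15
i=15 t=17 v=6: → [16,18); WM=17; [14,16) fires=15
i=16 t=17 v=9: → [16,18); WM=17
i=17 t=17 v=2: → [16,18); WM=17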